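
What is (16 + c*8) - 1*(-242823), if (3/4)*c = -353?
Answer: 717221/3 ≈ 2.3907e+5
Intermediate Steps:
c = -1412/3 (c = (4/3)*(-353) = -1412/3 ≈ -470.67)
(16 + c*8) - 1*(-242823) = (16 - 1412/3*8) - 1*(-242823) = (16 - 11296/3) + 242823 = -11248/3 + 242823 = 717221/3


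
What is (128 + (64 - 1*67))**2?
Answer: 15625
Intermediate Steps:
(128 + (64 - 1*67))**2 = (128 + (64 - 67))**2 = (128 - 3)**2 = 125**2 = 15625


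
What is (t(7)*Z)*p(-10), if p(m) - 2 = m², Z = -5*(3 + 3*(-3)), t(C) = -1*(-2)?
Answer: 6120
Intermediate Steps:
t(C) = 2
Z = 30 (Z = -5*(3 - 9) = -5*(-6) = 30)
p(m) = 2 + m²
(t(7)*Z)*p(-10) = (2*30)*(2 + (-10)²) = 60*(2 + 100) = 60*102 = 6120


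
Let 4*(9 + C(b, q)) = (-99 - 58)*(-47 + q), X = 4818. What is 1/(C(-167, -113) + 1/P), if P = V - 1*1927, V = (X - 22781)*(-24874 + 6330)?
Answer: 333103945/2088894839096 ≈ 0.00015946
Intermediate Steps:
V = 333105872 (V = (4818 - 22781)*(-24874 + 6330) = -17963*(-18544) = 333105872)
C(b, q) = 7343/4 - 157*q/4 (C(b, q) = -9 + ((-99 - 58)*(-47 + q))/4 = -9 + (-157*(-47 + q))/4 = -9 + (7379 - 157*q)/4 = -9 + (7379/4 - 157*q/4) = 7343/4 - 157*q/4)
P = 333103945 (P = 333105872 - 1*1927 = 333105872 - 1927 = 333103945)
1/(C(-167, -113) + 1/P) = 1/((7343/4 - 157/4*(-113)) + 1/333103945) = 1/((7343/4 + 17741/4) + 1/333103945) = 1/(6271 + 1/333103945) = 1/(2088894839096/333103945) = 333103945/2088894839096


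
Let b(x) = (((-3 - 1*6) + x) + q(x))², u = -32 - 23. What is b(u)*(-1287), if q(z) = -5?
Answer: -6127407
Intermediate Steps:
u = -55
b(x) = (-14 + x)² (b(x) = (((-3 - 1*6) + x) - 5)² = (((-3 - 6) + x) - 5)² = ((-9 + x) - 5)² = (-14 + x)²)
b(u)*(-1287) = (-14 - 55)²*(-1287) = (-69)²*(-1287) = 4761*(-1287) = -6127407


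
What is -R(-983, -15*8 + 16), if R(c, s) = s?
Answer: 104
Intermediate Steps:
-R(-983, -15*8 + 16) = -(-15*8 + 16) = -(-120 + 16) = -1*(-104) = 104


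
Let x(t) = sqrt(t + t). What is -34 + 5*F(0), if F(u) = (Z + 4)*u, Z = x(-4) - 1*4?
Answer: -34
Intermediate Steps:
x(t) = sqrt(2)*sqrt(t) (x(t) = sqrt(2*t) = sqrt(2)*sqrt(t))
Z = -4 + 2*I*sqrt(2) (Z = sqrt(2)*sqrt(-4) - 1*4 = sqrt(2)*(2*I) - 4 = 2*I*sqrt(2) - 4 = -4 + 2*I*sqrt(2) ≈ -4.0 + 2.8284*I)
F(u) = 2*I*u*sqrt(2) (F(u) = ((-4 + 2*I*sqrt(2)) + 4)*u = (2*I*sqrt(2))*u = 2*I*u*sqrt(2))
-34 + 5*F(0) = -34 + 5*(2*I*0*sqrt(2)) = -34 + 5*0 = -34 + 0 = -34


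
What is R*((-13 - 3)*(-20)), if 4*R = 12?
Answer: 960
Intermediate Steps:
R = 3 (R = (1/4)*12 = 3)
R*((-13 - 3)*(-20)) = 3*((-13 - 3)*(-20)) = 3*(-16*(-20)) = 3*320 = 960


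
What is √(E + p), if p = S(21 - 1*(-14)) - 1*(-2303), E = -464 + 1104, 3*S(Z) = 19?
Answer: 4*√1659/3 ≈ 54.308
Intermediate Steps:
S(Z) = 19/3 (S(Z) = (⅓)*19 = 19/3)
E = 640
p = 6928/3 (p = 19/3 - 1*(-2303) = 19/3 + 2303 = 6928/3 ≈ 2309.3)
√(E + p) = √(640 + 6928/3) = √(8848/3) = 4*√1659/3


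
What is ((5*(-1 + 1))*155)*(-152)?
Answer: 0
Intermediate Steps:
((5*(-1 + 1))*155)*(-152) = ((5*0)*155)*(-152) = (0*155)*(-152) = 0*(-152) = 0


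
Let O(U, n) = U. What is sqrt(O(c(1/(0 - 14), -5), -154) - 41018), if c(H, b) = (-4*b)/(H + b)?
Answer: I*sqrt(206791618)/71 ≈ 202.54*I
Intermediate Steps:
c(H, b) = -4*b/(H + b)
sqrt(O(c(1/(0 - 14), -5), -154) - 41018) = sqrt(-4*(-5)/(1/(0 - 14) - 5) - 41018) = sqrt(-4*(-5)/(1/(-14) - 5) - 41018) = sqrt(-4*(-5)/(-1/14 - 5) - 41018) = sqrt(-4*(-5)/(-71/14) - 41018) = sqrt(-4*(-5)*(-14/71) - 41018) = sqrt(-280/71 - 41018) = sqrt(-2912558/71) = I*sqrt(206791618)/71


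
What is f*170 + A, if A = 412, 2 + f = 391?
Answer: 66542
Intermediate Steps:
f = 389 (f = -2 + 391 = 389)
f*170 + A = 389*170 + 412 = 66130 + 412 = 66542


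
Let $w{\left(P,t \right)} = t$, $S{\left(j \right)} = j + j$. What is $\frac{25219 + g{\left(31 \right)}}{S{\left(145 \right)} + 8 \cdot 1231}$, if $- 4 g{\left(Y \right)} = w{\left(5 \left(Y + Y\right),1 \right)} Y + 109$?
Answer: $\frac{12592}{5069} \approx 2.4841$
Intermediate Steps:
$S{\left(j \right)} = 2 j$
$g{\left(Y \right)} = - \frac{109}{4} - \frac{Y}{4}$ ($g{\left(Y \right)} = - \frac{1 Y + 109}{4} = - \frac{Y + 109}{4} = - \frac{109 + Y}{4} = - \frac{109}{4} - \frac{Y}{4}$)
$\frac{25219 + g{\left(31 \right)}}{S{\left(145 \right)} + 8 \cdot 1231} = \frac{25219 - 35}{2 \cdot 145 + 8 \cdot 1231} = \frac{25219 - 35}{290 + 9848} = \frac{25219 - 35}{10138} = 25184 \cdot \frac{1}{10138} = \frac{12592}{5069}$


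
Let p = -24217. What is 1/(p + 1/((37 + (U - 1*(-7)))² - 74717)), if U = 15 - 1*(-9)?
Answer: -70093/1697442182 ≈ -4.1293e-5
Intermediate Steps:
U = 24 (U = 15 + 9 = 24)
1/(p + 1/((37 + (U - 1*(-7)))² - 74717)) = 1/(-24217 + 1/((37 + (24 - 1*(-7)))² - 74717)) = 1/(-24217 + 1/((37 + (24 + 7))² - 74717)) = 1/(-24217 + 1/((37 + 31)² - 74717)) = 1/(-24217 + 1/(68² - 74717)) = 1/(-24217 + 1/(4624 - 74717)) = 1/(-24217 + 1/(-70093)) = 1/(-24217 - 1/70093) = 1/(-1697442182/70093) = -70093/1697442182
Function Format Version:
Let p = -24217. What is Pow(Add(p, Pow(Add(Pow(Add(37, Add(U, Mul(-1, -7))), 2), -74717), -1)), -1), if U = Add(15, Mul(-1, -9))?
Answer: Rational(-70093, 1697442182) ≈ -4.1293e-5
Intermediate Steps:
U = 24 (U = Add(15, 9) = 24)
Pow(Add(p, Pow(Add(Pow(Add(37, Add(U, Mul(-1, -7))), 2), -74717), -1)), -1) = Pow(Add(-24217, Pow(Add(Pow(Add(37, Add(24, Mul(-1, -7))), 2), -74717), -1)), -1) = Pow(Add(-24217, Pow(Add(Pow(Add(37, Add(24, 7)), 2), -74717), -1)), -1) = Pow(Add(-24217, Pow(Add(Pow(Add(37, 31), 2), -74717), -1)), -1) = Pow(Add(-24217, Pow(Add(Pow(68, 2), -74717), -1)), -1) = Pow(Add(-24217, Pow(Add(4624, -74717), -1)), -1) = Pow(Add(-24217, Pow(-70093, -1)), -1) = Pow(Add(-24217, Rational(-1, 70093)), -1) = Pow(Rational(-1697442182, 70093), -1) = Rational(-70093, 1697442182)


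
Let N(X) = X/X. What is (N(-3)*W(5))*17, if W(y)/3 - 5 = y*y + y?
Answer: 1785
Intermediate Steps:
N(X) = 1
W(y) = 15 + 3*y + 3*y² (W(y) = 15 + 3*(y*y + y) = 15 + 3*(y² + y) = 15 + 3*(y + y²) = 15 + (3*y + 3*y²) = 15 + 3*y + 3*y²)
(N(-3)*W(5))*17 = (1*(15 + 3*5 + 3*5²))*17 = (1*(15 + 15 + 3*25))*17 = (1*(15 + 15 + 75))*17 = (1*105)*17 = 105*17 = 1785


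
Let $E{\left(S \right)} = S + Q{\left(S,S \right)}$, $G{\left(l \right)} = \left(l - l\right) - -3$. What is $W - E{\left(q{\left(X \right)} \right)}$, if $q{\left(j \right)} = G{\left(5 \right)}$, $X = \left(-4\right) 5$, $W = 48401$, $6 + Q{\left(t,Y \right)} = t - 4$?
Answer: $48405$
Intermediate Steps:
$Q{\left(t,Y \right)} = -10 + t$ ($Q{\left(t,Y \right)} = -6 + \left(t - 4\right) = -6 + \left(-4 + t\right) = -10 + t$)
$G{\left(l \right)} = 3$ ($G{\left(l \right)} = 0 + 3 = 3$)
$X = -20$
$q{\left(j \right)} = 3$
$E{\left(S \right)} = -10 + 2 S$ ($E{\left(S \right)} = S + \left(-10 + S\right) = -10 + 2 S$)
$W - E{\left(q{\left(X \right)} \right)} = 48401 - \left(-10 + 2 \cdot 3\right) = 48401 - \left(-10 + 6\right) = 48401 - -4 = 48401 + 4 = 48405$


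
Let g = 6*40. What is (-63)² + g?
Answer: 4209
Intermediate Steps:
g = 240
(-63)² + g = (-63)² + 240 = 3969 + 240 = 4209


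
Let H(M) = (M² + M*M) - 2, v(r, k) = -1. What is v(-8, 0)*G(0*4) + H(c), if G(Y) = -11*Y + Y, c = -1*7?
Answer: 96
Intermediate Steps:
c = -7
G(Y) = -10*Y
H(M) = -2 + 2*M² (H(M) = (M² + M²) - 2 = 2*M² - 2 = -2 + 2*M²)
v(-8, 0)*G(0*4) + H(c) = -(-10)*0*4 + (-2 + 2*(-7)²) = -(-10)*0 + (-2 + 2*49) = -1*0 + (-2 + 98) = 0 + 96 = 96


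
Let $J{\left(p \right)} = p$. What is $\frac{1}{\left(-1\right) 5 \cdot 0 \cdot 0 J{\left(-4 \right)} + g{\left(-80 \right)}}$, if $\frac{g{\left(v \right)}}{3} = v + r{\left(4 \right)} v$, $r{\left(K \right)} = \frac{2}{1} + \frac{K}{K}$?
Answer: $- \frac{1}{960} \approx -0.0010417$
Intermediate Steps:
$r{\left(K \right)} = 3$ ($r{\left(K \right)} = 2 \cdot 1 + 1 = 2 + 1 = 3$)
$g{\left(v \right)} = 12 v$ ($g{\left(v \right)} = 3 \left(v + 3 v\right) = 3 \cdot 4 v = 12 v$)
$\frac{1}{\left(-1\right) 5 \cdot 0 \cdot 0 J{\left(-4 \right)} + g{\left(-80 \right)}} = \frac{1}{\left(-1\right) 5 \cdot 0 \cdot 0 \left(-4\right) + 12 \left(-80\right)} = \frac{1}{\left(-5\right) 0 \cdot 0 \left(-4\right) - 960} = \frac{1}{0 \cdot 0 \left(-4\right) - 960} = \frac{1}{0 \left(-4\right) - 960} = \frac{1}{0 - 960} = \frac{1}{-960} = - \frac{1}{960}$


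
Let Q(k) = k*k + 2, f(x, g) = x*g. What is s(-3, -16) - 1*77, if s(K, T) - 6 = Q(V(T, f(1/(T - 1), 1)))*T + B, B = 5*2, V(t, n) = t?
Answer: -4189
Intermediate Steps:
f(x, g) = g*x
Q(k) = 2 + k² (Q(k) = k² + 2 = 2 + k²)
B = 10
s(K, T) = 16 + T*(2 + T²) (s(K, T) = 6 + ((2 + T²)*T + 10) = 6 + (T*(2 + T²) + 10) = 6 + (10 + T*(2 + T²)) = 16 + T*(2 + T²))
s(-3, -16) - 1*77 = (16 - 16*(2 + (-16)²)) - 1*77 = (16 - 16*(2 + 256)) - 77 = (16 - 16*258) - 77 = (16 - 4128) - 77 = -4112 - 77 = -4189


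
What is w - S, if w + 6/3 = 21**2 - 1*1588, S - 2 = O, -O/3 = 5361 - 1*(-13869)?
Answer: 56539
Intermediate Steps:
O = -57690 (O = -3*(5361 - 1*(-13869)) = -3*(5361 + 13869) = -3*19230 = -57690)
S = -57688 (S = 2 - 57690 = -57688)
w = -1149 (w = -2 + (21**2 - 1*1588) = -2 + (441 - 1588) = -2 - 1147 = -1149)
w - S = -1149 - 1*(-57688) = -1149 + 57688 = 56539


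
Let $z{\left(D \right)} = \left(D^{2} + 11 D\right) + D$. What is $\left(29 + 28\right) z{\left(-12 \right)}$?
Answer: $0$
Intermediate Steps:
$z{\left(D \right)} = D^{2} + 12 D$
$\left(29 + 28\right) z{\left(-12 \right)} = \left(29 + 28\right) \left(- 12 \left(12 - 12\right)\right) = 57 \left(\left(-12\right) 0\right) = 57 \cdot 0 = 0$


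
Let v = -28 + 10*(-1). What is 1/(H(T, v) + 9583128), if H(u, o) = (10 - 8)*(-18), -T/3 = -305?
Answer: 1/9583092 ≈ 1.0435e-7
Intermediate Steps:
T = 915 (T = -3*(-305) = 915)
v = -38 (v = -28 - 10 = -38)
H(u, o) = -36 (H(u, o) = 2*(-18) = -36)
1/(H(T, v) + 9583128) = 1/(-36 + 9583128) = 1/9583092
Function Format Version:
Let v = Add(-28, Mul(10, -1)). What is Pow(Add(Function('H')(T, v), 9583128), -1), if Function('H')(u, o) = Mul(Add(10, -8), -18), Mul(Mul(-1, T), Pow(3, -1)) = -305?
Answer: Rational(1, 9583092) ≈ 1.0435e-7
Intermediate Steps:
T = 915 (T = Mul(-3, -305) = 915)
v = -38 (v = Add(-28, -10) = -38)
Function('H')(u, o) = -36 (Function('H')(u, o) = Mul(2, -18) = -36)
Pow(Add(Function('H')(T, v), 9583128), -1) = Pow(Add(-36, 9583128), -1) = Pow(9583092, -1) = Rational(1, 9583092)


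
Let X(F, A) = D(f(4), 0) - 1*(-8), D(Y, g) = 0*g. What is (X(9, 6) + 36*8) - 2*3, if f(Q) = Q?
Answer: 290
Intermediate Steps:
D(Y, g) = 0
X(F, A) = 8 (X(F, A) = 0 - 1*(-8) = 0 + 8 = 8)
(X(9, 6) + 36*8) - 2*3 = (8 + 36*8) - 2*3 = (8 + 288) - 6 = 296 - 6 = 290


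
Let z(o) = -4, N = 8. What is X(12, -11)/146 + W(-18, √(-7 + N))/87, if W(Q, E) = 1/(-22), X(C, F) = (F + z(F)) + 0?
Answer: -7214/69861 ≈ -0.10326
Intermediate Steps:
X(C, F) = -4 + F (X(C, F) = (F - 4) + 0 = (-4 + F) + 0 = -4 + F)
W(Q, E) = -1/22
X(12, -11)/146 + W(-18, √(-7 + N))/87 = (-4 - 11)/146 - 1/22/87 = -15*1/146 - 1/22*1/87 = -15/146 - 1/1914 = -7214/69861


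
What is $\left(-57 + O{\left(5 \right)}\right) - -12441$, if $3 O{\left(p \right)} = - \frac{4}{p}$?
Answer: $\frac{185756}{15} \approx 12384.0$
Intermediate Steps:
$O{\left(p \right)} = - \frac{4}{3 p}$ ($O{\left(p \right)} = \frac{\left(-4\right) \frac{1}{p}}{3} = - \frac{4}{3 p}$)
$\left(-57 + O{\left(5 \right)}\right) - -12441 = \left(-57 - \frac{4}{3 \cdot 5}\right) - -12441 = \left(-57 - \frac{4}{15}\right) + 12441 = - \frac{859}{15} + 12441 = \frac{185756}{15}$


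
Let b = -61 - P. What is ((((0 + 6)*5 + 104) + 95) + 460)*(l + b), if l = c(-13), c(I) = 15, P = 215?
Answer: -179829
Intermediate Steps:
b = -276 (b = -61 - 1*215 = -61 - 215 = -276)
l = 15
((((0 + 6)*5 + 104) + 95) + 460)*(l + b) = ((((0 + 6)*5 + 104) + 95) + 460)*(15 - 276) = (((6*5 + 104) + 95) + 460)*(-261) = (((30 + 104) + 95) + 460)*(-261) = ((134 + 95) + 460)*(-261) = (229 + 460)*(-261) = 689*(-261) = -179829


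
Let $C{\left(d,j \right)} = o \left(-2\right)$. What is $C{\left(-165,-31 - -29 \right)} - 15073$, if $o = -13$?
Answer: $-15047$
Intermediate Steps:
$C{\left(d,j \right)} = 26$ ($C{\left(d,j \right)} = \left(-13\right) \left(-2\right) = 26$)
$C{\left(-165,-31 - -29 \right)} - 15073 = 26 - 15073 = -15047$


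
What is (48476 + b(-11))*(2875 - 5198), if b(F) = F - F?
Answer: -112609748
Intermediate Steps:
b(F) = 0
(48476 + b(-11))*(2875 - 5198) = (48476 + 0)*(2875 - 5198) = 48476*(-2323) = -112609748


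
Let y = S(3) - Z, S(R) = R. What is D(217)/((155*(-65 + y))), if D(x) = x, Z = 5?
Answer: -7/335 ≈ -0.020896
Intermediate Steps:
y = -2 (y = 3 - 1*5 = 3 - 5 = -2)
D(217)/((155*(-65 + y))) = 217/((155*(-65 - 2))) = 217/((155*(-67))) = 217/(-10385) = 217*(-1/10385) = -7/335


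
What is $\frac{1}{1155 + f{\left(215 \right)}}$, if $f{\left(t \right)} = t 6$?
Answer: $\frac{1}{2445} \approx 0.000409$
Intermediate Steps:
$f{\left(t \right)} = 6 t$
$\frac{1}{1155 + f{\left(215 \right)}} = \frac{1}{1155 + 6 \cdot 215} = \frac{1}{1155 + 1290} = \frac{1}{2445}$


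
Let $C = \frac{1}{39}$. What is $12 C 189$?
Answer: $\frac{756}{13} \approx 58.154$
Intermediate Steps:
$C = \frac{1}{39} \approx 0.025641$
$12 C 189 = 12 \cdot \frac{1}{39} \cdot 189 = \frac{4}{13} \cdot 189 = \frac{756}{13}$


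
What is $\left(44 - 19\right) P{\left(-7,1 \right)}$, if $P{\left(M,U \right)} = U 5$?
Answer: $125$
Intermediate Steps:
$P{\left(M,U \right)} = 5 U$
$\left(44 - 19\right) P{\left(-7,1 \right)} = \left(44 - 19\right) 5 \cdot 1 = 25 \cdot 5 = 125$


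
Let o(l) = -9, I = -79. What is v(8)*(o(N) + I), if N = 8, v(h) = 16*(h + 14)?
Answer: -30976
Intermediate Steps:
v(h) = 224 + 16*h (v(h) = 16*(14 + h) = 224 + 16*h)
v(8)*(o(N) + I) = (224 + 16*8)*(-9 - 79) = (224 + 128)*(-88) = 352*(-88) = -30976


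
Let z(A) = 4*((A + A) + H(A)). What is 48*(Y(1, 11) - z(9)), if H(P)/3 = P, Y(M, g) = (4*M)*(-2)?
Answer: -9024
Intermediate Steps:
Y(M, g) = -8*M
H(P) = 3*P
z(A) = 20*A (z(A) = 4*((A + A) + 3*A) = 4*(2*A + 3*A) = 4*(5*A) = 20*A)
48*(Y(1, 11) - z(9)) = 48*(-8*1 - 20*9) = 48*(-8 - 1*180) = 48*(-8 - 180) = 48*(-188) = -9024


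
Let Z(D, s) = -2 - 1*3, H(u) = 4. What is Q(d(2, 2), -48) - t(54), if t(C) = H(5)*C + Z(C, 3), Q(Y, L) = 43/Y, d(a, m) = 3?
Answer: -590/3 ≈ -196.67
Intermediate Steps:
Z(D, s) = -5 (Z(D, s) = -2 - 3 = -5)
t(C) = -5 + 4*C (t(C) = 4*C - 5 = -5 + 4*C)
Q(d(2, 2), -48) - t(54) = 43/3 - (-5 + 4*54) = 43*(⅓) - (-5 + 216) = 43/3 - 1*211 = 43/3 - 211 = -590/3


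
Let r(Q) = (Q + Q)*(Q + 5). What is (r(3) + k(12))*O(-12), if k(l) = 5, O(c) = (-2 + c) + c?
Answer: -1378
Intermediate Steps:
r(Q) = 2*Q*(5 + Q) (r(Q) = (2*Q)*(5 + Q) = 2*Q*(5 + Q))
O(c) = -2 + 2*c
(r(3) + k(12))*O(-12) = (2*3*(5 + 3) + 5)*(-2 + 2*(-12)) = (2*3*8 + 5)*(-2 - 24) = (48 + 5)*(-26) = 53*(-26) = -1378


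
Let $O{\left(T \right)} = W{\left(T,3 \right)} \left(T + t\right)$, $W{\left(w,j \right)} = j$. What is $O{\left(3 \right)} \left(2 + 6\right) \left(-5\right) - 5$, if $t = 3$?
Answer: $-725$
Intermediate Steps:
$O{\left(T \right)} = 9 + 3 T$ ($O{\left(T \right)} = 3 \left(T + 3\right) = 3 \left(3 + T\right) = 9 + 3 T$)
$O{\left(3 \right)} \left(2 + 6\right) \left(-5\right) - 5 = \left(9 + 3 \cdot 3\right) \left(2 + 6\right) \left(-5\right) - 5 = \left(9 + 9\right) 8 \left(-5\right) - 5 = 18 \left(-40\right) - 5 = -720 - 5 = -725$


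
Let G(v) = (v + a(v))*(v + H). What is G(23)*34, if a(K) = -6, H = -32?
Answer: -5202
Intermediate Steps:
G(v) = (-32 + v)*(-6 + v) (G(v) = (v - 6)*(v - 32) = (-6 + v)*(-32 + v) = (-32 + v)*(-6 + v))
G(23)*34 = (192 + 23**2 - 38*23)*34 = (192 + 529 - 874)*34 = -153*34 = -5202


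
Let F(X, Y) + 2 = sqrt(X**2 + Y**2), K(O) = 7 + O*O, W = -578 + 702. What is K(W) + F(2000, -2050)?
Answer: 15381 + 50*sqrt(3281) ≈ 18245.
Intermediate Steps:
W = 124
K(O) = 7 + O**2
F(X, Y) = -2 + sqrt(X**2 + Y**2)
K(W) + F(2000, -2050) = (7 + 124**2) + (-2 + sqrt(2000**2 + (-2050)**2)) = (7 + 15376) + (-2 + sqrt(4000000 + 4202500)) = 15383 + (-2 + sqrt(8202500)) = 15383 + (-2 + 50*sqrt(3281)) = 15381 + 50*sqrt(3281)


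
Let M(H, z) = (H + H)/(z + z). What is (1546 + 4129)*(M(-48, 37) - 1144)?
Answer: -240483800/37 ≈ -6.4996e+6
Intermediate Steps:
M(H, z) = H/z (M(H, z) = (2*H)/((2*z)) = (2*H)*(1/(2*z)) = H/z)
(1546 + 4129)*(M(-48, 37) - 1144) = (1546 + 4129)*(-48/37 - 1144) = 5675*(-48*1/37 - 1144) = 5675*(-48/37 - 1144) = 5675*(-42376/37) = -240483800/37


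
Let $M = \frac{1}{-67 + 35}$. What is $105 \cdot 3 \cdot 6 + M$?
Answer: $\frac{60479}{32} \approx 1890.0$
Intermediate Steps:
$M = - \frac{1}{32}$ ($M = \frac{1}{-32} = - \frac{1}{32} \approx -0.03125$)
$105 \cdot 3 \cdot 6 + M = 105 \cdot 3 \cdot 6 - \frac{1}{32} = 105 \cdot 18 - \frac{1}{32} = 1890 - \frac{1}{32} = \frac{60479}{32}$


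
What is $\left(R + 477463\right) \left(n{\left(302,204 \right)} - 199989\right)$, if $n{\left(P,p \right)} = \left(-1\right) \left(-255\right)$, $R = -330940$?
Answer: $-29265624882$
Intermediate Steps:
$n{\left(P,p \right)} = 255$
$\left(R + 477463\right) \left(n{\left(302,204 \right)} - 199989\right) = \left(-330940 + 477463\right) \left(255 - 199989\right) = 146523 \left(-199734\right) = -29265624882$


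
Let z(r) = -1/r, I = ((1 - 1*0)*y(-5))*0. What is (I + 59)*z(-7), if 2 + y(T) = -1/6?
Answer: 59/7 ≈ 8.4286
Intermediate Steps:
y(T) = -13/6 (y(T) = -2 - 1/6 = -2 - 1*⅙ = -2 - ⅙ = -13/6)
I = 0 (I = ((1 - 1*0)*(-13/6))*0 = ((1 + 0)*(-13/6))*0 = (1*(-13/6))*0 = -13/6*0 = 0)
(I + 59)*z(-7) = (0 + 59)*(-1/(-7)) = 59*(-1*(-⅐)) = 59*(⅐) = 59/7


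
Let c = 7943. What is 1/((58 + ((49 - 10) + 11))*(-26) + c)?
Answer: 1/5135 ≈ 0.00019474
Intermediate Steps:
1/((58 + ((49 - 10) + 11))*(-26) + c) = 1/((58 + ((49 - 10) + 11))*(-26) + 7943) = 1/((58 + (39 + 11))*(-26) + 7943) = 1/((58 + 50)*(-26) + 7943) = 1/(108*(-26) + 7943) = 1/(-2808 + 7943) = 1/5135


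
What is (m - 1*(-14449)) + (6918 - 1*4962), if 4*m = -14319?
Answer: 51301/4 ≈ 12825.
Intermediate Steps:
m = -14319/4 (m = (¼)*(-14319) = -14319/4 ≈ -3579.8)
(m - 1*(-14449)) + (6918 - 1*4962) = (-14319/4 - 1*(-14449)) + (6918 - 1*4962) = (-14319/4 + 14449) + (6918 - 4962) = 43477/4 + 1956 = 51301/4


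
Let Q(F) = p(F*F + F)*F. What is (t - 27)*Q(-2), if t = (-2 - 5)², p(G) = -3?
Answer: 132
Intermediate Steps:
t = 49 (t = (-7)² = 49)
Q(F) = -3*F
(t - 27)*Q(-2) = (49 - 27)*(-3*(-2)) = 22*6 = 132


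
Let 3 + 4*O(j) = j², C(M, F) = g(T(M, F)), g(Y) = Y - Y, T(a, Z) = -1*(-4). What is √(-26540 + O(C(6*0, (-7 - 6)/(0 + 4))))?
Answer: I*√106163/2 ≈ 162.91*I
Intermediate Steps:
T(a, Z) = 4
g(Y) = 0
C(M, F) = 0
O(j) = -¾ + j²/4
√(-26540 + O(C(6*0, (-7 - 6)/(0 + 4)))) = √(-26540 + (-¾ + (¼)*0²)) = √(-26540 + (-¾ + (¼)*0)) = √(-26540 + (-¾ + 0)) = √(-26540 - ¾) = √(-106163/4) = I*√106163/2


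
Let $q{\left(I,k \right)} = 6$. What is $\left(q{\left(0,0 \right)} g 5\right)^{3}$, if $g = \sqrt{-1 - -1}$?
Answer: $0$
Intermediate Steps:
$g = 0$ ($g = \sqrt{-1 + \left(-3 + 4\right)} = \sqrt{-1 + 1} = \sqrt{0} = 0$)
$\left(q{\left(0,0 \right)} g 5\right)^{3} = \left(6 \cdot 0 \cdot 5\right)^{3} = \left(0 \cdot 5\right)^{3} = 0^{3} = 0$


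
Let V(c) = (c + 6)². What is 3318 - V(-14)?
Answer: 3254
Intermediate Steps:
V(c) = (6 + c)²
3318 - V(-14) = 3318 - (6 - 14)² = 3318 - 1*(-8)² = 3318 - 1*64 = 3318 - 64 = 3254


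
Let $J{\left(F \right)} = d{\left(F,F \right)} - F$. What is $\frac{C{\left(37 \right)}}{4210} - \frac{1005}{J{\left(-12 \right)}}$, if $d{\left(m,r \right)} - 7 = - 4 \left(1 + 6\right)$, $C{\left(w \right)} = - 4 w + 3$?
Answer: $\frac{281983}{2526} \approx 111.63$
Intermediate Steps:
$C{\left(w \right)} = 3 - 4 w$
$d{\left(m,r \right)} = -21$ ($d{\left(m,r \right)} = 7 - 4 \left(1 + 6\right) = 7 - 28 = -21$)
$J{\left(F \right)} = -21 - F$
$\frac{C{\left(37 \right)}}{4210} - \frac{1005}{J{\left(-12 \right)}} = \frac{3 - 148}{4210} - \frac{1005}{-21 - -12} = \left(3 - 148\right) \frac{1}{4210} - \frac{1005}{-21 + 12} = \left(-145\right) \frac{1}{4210} - \frac{1005}{-9} = - \frac{29}{842} - - \frac{335}{3} = - \frac{29}{842} + \frac{335}{3} = \frac{281983}{2526}$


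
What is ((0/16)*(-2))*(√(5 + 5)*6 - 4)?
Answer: 0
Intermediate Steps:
((0/16)*(-2))*(√(5 + 5)*6 - 4) = ((0*(1/16))*(-2))*(√10*6 - 4) = (0*(-2))*(6*√10 - 4) = 0*(-4 + 6*√10) = 0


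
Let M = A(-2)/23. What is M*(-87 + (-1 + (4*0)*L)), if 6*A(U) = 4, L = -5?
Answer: -176/69 ≈ -2.5507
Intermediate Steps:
A(U) = ⅔ (A(U) = (⅙)*4 = ⅔)
M = 2/69 (M = (⅔)/23 = (⅔)*(1/23) = 2/69 ≈ 0.028986)
M*(-87 + (-1 + (4*0)*L)) = 2*(-87 + (-1 + (4*0)*(-5)))/69 = 2*(-87 + (-1 + 0*(-5)))/69 = 2*(-87 + (-1 + 0))/69 = 2*(-87 - 1)/69 = (2/69)*(-88) = -176/69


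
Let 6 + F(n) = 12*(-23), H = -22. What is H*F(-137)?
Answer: 6204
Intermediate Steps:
F(n) = -282 (F(n) = -6 + 12*(-23) = -6 - 276 = -282)
H*F(-137) = -22*(-282) = 6204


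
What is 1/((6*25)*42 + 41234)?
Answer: 1/47534 ≈ 2.1038e-5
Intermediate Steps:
1/((6*25)*42 + 41234) = 1/(150*42 + 41234) = 1/(6300 + 41234) = 1/47534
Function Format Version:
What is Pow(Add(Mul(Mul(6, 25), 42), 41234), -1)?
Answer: Rational(1, 47534) ≈ 2.1038e-5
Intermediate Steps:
Pow(Add(Mul(Mul(6, 25), 42), 41234), -1) = Pow(Add(Mul(150, 42), 41234), -1) = Pow(Add(6300, 41234), -1) = Pow(47534, -1) = Rational(1, 47534)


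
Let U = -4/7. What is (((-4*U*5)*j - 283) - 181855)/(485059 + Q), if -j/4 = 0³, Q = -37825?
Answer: -91069/223617 ≈ -0.40725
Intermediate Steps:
U = -4/7 (U = -4*⅐ = -4/7 ≈ -0.57143)
j = 0 (j = -4*0³ = -4*0 = 0)
(((-4*U*5)*j - 283) - 181855)/(485059 + Q) = (((-4*(-4/7)*5)*0 - 283) - 181855)/(485059 - 37825) = ((((16/7)*5)*0 - 283) - 181855)/447234 = (((80/7)*0 - 283) - 181855)*(1/447234) = ((0 - 283) - 181855)*(1/447234) = (-283 - 181855)*(1/447234) = -182138*1/447234 = -91069/223617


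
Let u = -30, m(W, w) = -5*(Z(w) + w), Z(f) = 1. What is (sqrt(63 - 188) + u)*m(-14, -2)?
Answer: -150 + 25*I*sqrt(5) ≈ -150.0 + 55.902*I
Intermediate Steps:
m(W, w) = -5 - 5*w (m(W, w) = -5*(1 + w) = -5 - 5*w)
(sqrt(63 - 188) + u)*m(-14, -2) = (sqrt(63 - 188) - 30)*(-5 - 5*(-2)) = (sqrt(-125) - 30)*(-5 + 10) = (5*I*sqrt(5) - 30)*5 = (-30 + 5*I*sqrt(5))*5 = -150 + 25*I*sqrt(5)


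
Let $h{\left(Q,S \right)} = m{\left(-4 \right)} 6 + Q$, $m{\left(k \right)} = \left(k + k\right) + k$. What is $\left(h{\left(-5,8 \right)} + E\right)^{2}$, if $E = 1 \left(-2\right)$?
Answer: $6241$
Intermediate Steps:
$m{\left(k \right)} = 3 k$ ($m{\left(k \right)} = 2 k + k = 3 k$)
$h{\left(Q,S \right)} = -72 + Q$ ($h{\left(Q,S \right)} = 3 \left(-4\right) 6 + Q = \left(-12\right) 6 + Q = -72 + Q$)
$E = -2$
$\left(h{\left(-5,8 \right)} + E\right)^{2} = \left(\left(-72 - 5\right) - 2\right)^{2} = \left(-77 - 2\right)^{2} = \left(-79\right)^{2} = 6241$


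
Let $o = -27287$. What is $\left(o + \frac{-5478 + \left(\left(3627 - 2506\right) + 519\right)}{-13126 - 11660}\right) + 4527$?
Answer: $- \frac{282062761}{12393} \approx -22760.0$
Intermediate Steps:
$\left(o + \frac{-5478 + \left(\left(3627 - 2506\right) + 519\right)}{-13126 - 11660}\right) + 4527 = \left(-27287 + \frac{-5478 + \left(\left(3627 - 2506\right) + 519\right)}{-13126 - 11660}\right) + 4527 = \left(-27287 + \frac{-5478 + \left(1121 + 519\right)}{-24786}\right) + 4527 = \left(-27287 + \left(-5478 + 1640\right) \left(- \frac{1}{24786}\right)\right) + 4527 = \left(-27287 - - \frac{1919}{12393}\right) + 4527 = \left(-27287 + \frac{1919}{12393}\right) + 4527 = - \frac{338165872}{12393} + 4527 = - \frac{282062761}{12393}$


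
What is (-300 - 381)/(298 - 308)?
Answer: 681/10 ≈ 68.100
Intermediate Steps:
(-300 - 381)/(298 - 308) = -681/(-10) = -681*(-1/10) = 681/10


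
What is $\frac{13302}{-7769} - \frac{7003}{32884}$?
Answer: $- \frac{491829275}{255475796} \approx -1.9251$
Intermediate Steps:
$\frac{13302}{-7769} - \frac{7003}{32884} = 13302 \left(- \frac{1}{7769}\right) - \frac{7003}{32884} = - \frac{13302}{7769} - \frac{7003}{32884} = - \frac{491829275}{255475796}$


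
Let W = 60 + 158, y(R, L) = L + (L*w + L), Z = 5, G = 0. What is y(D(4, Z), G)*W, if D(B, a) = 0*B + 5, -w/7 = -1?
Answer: 0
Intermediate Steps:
w = 7 (w = -7*(-1) = 7)
D(B, a) = 5 (D(B, a) = 0 + 5 = 5)
y(R, L) = 9*L (y(R, L) = L + (L*7 + L) = L + (7*L + L) = L + 8*L = 9*L)
W = 218
y(D(4, Z), G)*W = (9*0)*218 = 0*218 = 0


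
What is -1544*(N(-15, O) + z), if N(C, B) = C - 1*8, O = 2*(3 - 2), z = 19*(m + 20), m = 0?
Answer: -551208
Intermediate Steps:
z = 380 (z = 19*(0 + 20) = 19*20 = 380)
O = 2 (O = 2*1 = 2)
N(C, B) = -8 + C (N(C, B) = C - 8 = -8 + C)
-1544*(N(-15, O) + z) = -1544*((-8 - 15) + 380) = -1544*(-23 + 380) = -1544*357 = -551208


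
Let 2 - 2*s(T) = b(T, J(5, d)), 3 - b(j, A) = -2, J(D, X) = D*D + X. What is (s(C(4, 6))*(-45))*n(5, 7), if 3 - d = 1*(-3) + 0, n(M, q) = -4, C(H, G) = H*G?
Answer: -270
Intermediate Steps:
C(H, G) = G*H
d = 6 (d = 3 - (1*(-3) + 0) = 3 - (-3 + 0) = 3 - 1*(-3) = 3 + 3 = 6)
J(D, X) = X + D² (J(D, X) = D² + X = X + D²)
b(j, A) = 5 (b(j, A) = 3 - 1*(-2) = 3 + 2 = 5)
s(T) = -3/2 (s(T) = 1 - ½*5 = 1 - 5/2 = -3/2)
(s(C(4, 6))*(-45))*n(5, 7) = -3/2*(-45)*(-4) = (135/2)*(-4) = -270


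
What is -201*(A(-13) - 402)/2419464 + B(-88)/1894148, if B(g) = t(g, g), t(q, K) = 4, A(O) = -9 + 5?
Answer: 6440979981/190950954028 ≈ 0.033731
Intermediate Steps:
A(O) = -4
B(g) = 4
-201*(A(-13) - 402)/2419464 + B(-88)/1894148 = -201*(-4 - 402)/2419464 + 4/1894148 = -201*(-406)*(1/2419464) + 4*(1/1894148) = 81606*(1/2419464) + 1/473537 = 13601/403244 + 1/473537 = 6440979981/190950954028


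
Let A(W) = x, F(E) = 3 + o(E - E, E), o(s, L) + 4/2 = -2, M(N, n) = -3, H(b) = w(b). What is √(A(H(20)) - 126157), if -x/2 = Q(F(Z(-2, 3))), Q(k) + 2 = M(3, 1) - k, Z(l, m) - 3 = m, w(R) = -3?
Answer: I*√126149 ≈ 355.17*I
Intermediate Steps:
H(b) = -3
Z(l, m) = 3 + m
o(s, L) = -4 (o(s, L) = -2 - 2 = -4)
F(E) = -1 (F(E) = 3 - 4 = -1)
Q(k) = -5 - k (Q(k) = -2 + (-3 - k) = -5 - k)
x = 8 (x = -2*(-5 - 1*(-1)) = -2*(-5 + 1) = -2*(-4) = 8)
A(W) = 8
√(A(H(20)) - 126157) = √(8 - 126157) = √(-126149) = I*√126149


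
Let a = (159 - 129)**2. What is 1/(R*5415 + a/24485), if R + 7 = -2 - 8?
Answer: -4897/450793155 ≈ -1.0863e-5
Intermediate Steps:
R = -17 (R = -7 + (-2 - 8) = -7 - 10 = -17)
a = 900 (a = 30**2 = 900)
1/(R*5415 + a/24485) = 1/(-17*5415 + 900/24485) = 1/(-92055 + 900*(1/24485)) = 1/(-92055 + 180/4897) = 1/(-450793155/4897) = -4897/450793155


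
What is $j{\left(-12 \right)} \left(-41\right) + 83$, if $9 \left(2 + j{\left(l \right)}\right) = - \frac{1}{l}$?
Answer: $\frac{17779}{108} \approx 164.62$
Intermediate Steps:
$j{\left(l \right)} = -2 - \frac{1}{9 l}$ ($j{\left(l \right)} = -2 + \frac{\left(-1\right) \frac{1}{l}}{9} = -2 - \frac{1}{9 l}$)
$j{\left(-12 \right)} \left(-41\right) + 83 = \left(-2 - \frac{1}{9 \left(-12\right)}\right) \left(-41\right) + 83 = \left(-2 - - \frac{1}{108}\right) \left(-41\right) + 83 = \left(-2 + \frac{1}{108}\right) \left(-41\right) + 83 = \left(- \frac{215}{108}\right) \left(-41\right) + 83 = \frac{8815}{108} + 83 = \frac{17779}{108}$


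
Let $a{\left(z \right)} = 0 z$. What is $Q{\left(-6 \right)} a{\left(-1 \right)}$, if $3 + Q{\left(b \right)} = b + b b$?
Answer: $0$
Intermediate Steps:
$a{\left(z \right)} = 0$
$Q{\left(b \right)} = -3 + b + b^{2}$ ($Q{\left(b \right)} = -3 + \left(b + b b\right) = -3 + \left(b + b^{2}\right) = -3 + b + b^{2}$)
$Q{\left(-6 \right)} a{\left(-1 \right)} = \left(-3 - 6 + \left(-6\right)^{2}\right) 0 = \left(-3 - 6 + 36\right) 0 = 27 \cdot 0 = 0$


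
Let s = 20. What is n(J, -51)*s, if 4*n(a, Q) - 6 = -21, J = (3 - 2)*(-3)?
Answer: -75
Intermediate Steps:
J = -3 (J = 1*(-3) = -3)
n(a, Q) = -15/4 (n(a, Q) = 3/2 + (¼)*(-21) = 3/2 - 21/4 = -15/4)
n(J, -51)*s = -15/4*20 = -75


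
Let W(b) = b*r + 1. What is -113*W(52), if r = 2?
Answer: -11865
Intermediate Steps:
W(b) = 1 + 2*b (W(b) = b*2 + 1 = 2*b + 1 = 1 + 2*b)
-113*W(52) = -113*(1 + 2*52) = -113*(1 + 104) = -113*105 = -11865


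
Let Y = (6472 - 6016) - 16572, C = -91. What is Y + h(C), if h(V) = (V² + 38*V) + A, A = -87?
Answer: -11380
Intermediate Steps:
h(V) = -87 + V² + 38*V (h(V) = (V² + 38*V) - 87 = -87 + V² + 38*V)
Y = -16116 (Y = 456 - 16572 = -16116)
Y + h(C) = -16116 + (-87 + (-91)² + 38*(-91)) = -16116 + (-87 + 8281 - 3458) = -16116 + 4736 = -11380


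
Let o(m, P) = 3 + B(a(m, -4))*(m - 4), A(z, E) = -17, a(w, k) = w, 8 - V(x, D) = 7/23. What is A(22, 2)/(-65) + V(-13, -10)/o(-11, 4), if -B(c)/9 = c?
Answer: 14563/56810 ≈ 0.25635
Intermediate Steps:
V(x, D) = 177/23 (V(x, D) = 8 - 7/23 = 177/23)
B(c) = -9*c
o(m, P) = 3 - 9*m*(-4 + m) (o(m, P) = 3 + (-9*m)*(m - 4) = 3 + (-9*m)*(-4 + m) = 3 - 9*m*(-4 + m))
A(22, 2)/(-65) + V(-13, -10)/o(-11, 4) = -17/(-65) + 177/(23*(3 - 9*(-11)² + 36*(-11))) = -17*(-1/65) + 177/(23*(3 - 9*121 - 396)) = 17/65 + 177/(23*(3 - 1089 - 396)) = 17/65 + (177/23)/(-1482) = 17/65 + (177/23)*(-1/1482) = 17/65 - 59/11362 = 14563/56810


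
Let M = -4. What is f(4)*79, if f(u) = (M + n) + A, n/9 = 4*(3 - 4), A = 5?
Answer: -2765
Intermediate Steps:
n = -36 (n = 9*(4*(3 - 4)) = 9*(4*(-1)) = 9*(-4) = -36)
f(u) = -35 (f(u) = (-4 - 36) + 5 = -40 + 5 = -35)
f(4)*79 = -35*79 = -2765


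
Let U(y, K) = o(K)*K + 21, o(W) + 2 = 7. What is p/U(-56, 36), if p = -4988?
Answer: -4988/201 ≈ -24.816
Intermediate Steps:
o(W) = 5 (o(W) = -2 + 7 = 5)
U(y, K) = 21 + 5*K (U(y, K) = 5*K + 21 = 21 + 5*K)
p/U(-56, 36) = -4988/(21 + 5*36) = -4988/(21 + 180) = -4988/201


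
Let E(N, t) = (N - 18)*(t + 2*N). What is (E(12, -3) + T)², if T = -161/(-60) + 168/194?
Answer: 507888551569/33872400 ≈ 14994.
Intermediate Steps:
E(N, t) = (-18 + N)*(t + 2*N)
T = 20657/5820 (T = -161*(-1/60) + 168*(1/194) = 161/60 + 84/97 = 20657/5820 ≈ 3.5493)
(E(12, -3) + T)² = ((-36*12 - 18*(-3) + 2*12² + 12*(-3)) + 20657/5820)² = ((-432 + 54 + 2*144 - 36) + 20657/5820)² = ((-432 + 54 + 288 - 36) + 20657/5820)² = (-126 + 20657/5820)² = (-712663/5820)² = 507888551569/33872400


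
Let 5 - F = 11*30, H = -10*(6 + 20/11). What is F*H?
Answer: 279500/11 ≈ 25409.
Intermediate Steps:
H = -860/11 (H = -10*(6 + 20*(1/11)) = -10*(6 + 20/11) = -10*86/11 = -860/11 ≈ -78.182)
F = -325 (F = 5 - 11*30 = 5 - 1*330 = 5 - 330 = -325)
F*H = -325*(-860/11) = 279500/11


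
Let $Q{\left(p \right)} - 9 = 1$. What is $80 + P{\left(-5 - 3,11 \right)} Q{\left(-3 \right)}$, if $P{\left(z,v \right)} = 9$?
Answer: $170$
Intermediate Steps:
$Q{\left(p \right)} = 10$ ($Q{\left(p \right)} = 9 + 1 = 10$)
$80 + P{\left(-5 - 3,11 \right)} Q{\left(-3 \right)} = 80 + 9 \cdot 10 = 80 + 90 = 170$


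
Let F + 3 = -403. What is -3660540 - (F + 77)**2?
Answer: -3768781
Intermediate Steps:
F = -406 (F = -3 - 403 = -406)
-3660540 - (F + 77)**2 = -3660540 - (-406 + 77)**2 = -3660540 - 1*(-329)**2 = -3660540 - 1*108241 = -3660540 - 108241 = -3768781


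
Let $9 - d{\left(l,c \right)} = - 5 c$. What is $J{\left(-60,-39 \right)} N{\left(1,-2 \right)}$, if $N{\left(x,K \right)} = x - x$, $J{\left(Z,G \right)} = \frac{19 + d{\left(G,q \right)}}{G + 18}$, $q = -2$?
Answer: $0$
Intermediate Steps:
$d{\left(l,c \right)} = 9 + 5 c$ ($d{\left(l,c \right)} = 9 - - 5 c = 9 + 5 c$)
$J{\left(Z,G \right)} = \frac{18}{18 + G}$ ($J{\left(Z,G \right)} = \frac{19 + \left(9 + 5 \left(-2\right)\right)}{G + 18} = \frac{19 + \left(9 - 10\right)}{18 + G} = \frac{19 - 1}{18 + G} = \frac{18}{18 + G}$)
$N{\left(x,K \right)} = 0$
$J{\left(-60,-39 \right)} N{\left(1,-2 \right)} = \frac{18}{18 - 39} \cdot 0 = \frac{18}{-21} \cdot 0 = 18 \left(- \frac{1}{21}\right) 0 = \left(- \frac{6}{7}\right) 0 = 0$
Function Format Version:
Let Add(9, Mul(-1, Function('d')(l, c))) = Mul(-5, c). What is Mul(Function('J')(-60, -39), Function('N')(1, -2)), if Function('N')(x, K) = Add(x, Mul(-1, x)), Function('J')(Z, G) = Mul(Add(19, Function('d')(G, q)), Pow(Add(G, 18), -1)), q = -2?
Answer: 0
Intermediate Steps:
Function('d')(l, c) = Add(9, Mul(5, c)) (Function('d')(l, c) = Add(9, Mul(-1, Mul(-5, c))) = Add(9, Mul(5, c)))
Function('J')(Z, G) = Mul(18, Pow(Add(18, G), -1)) (Function('J')(Z, G) = Mul(Add(19, Add(9, Mul(5, -2))), Pow(Add(G, 18), -1)) = Mul(Add(19, Add(9, -10)), Pow(Add(18, G), -1)) = Mul(Add(19, -1), Pow(Add(18, G), -1)) = Mul(18, Pow(Add(18, G), -1)))
Function('N')(x, K) = 0
Mul(Function('J')(-60, -39), Function('N')(1, -2)) = Mul(Mul(18, Pow(Add(18, -39), -1)), 0) = Mul(Mul(18, Pow(-21, -1)), 0) = Mul(Mul(18, Rational(-1, 21)), 0) = Mul(Rational(-6, 7), 0) = 0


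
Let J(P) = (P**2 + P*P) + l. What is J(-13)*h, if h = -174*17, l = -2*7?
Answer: -958392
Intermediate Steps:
l = -14
J(P) = -14 + 2*P**2 (J(P) = (P**2 + P*P) - 14 = (P**2 + P**2) - 14 = 2*P**2 - 14 = -14 + 2*P**2)
h = -2958
J(-13)*h = (-14 + 2*(-13)**2)*(-2958) = (-14 + 2*169)*(-2958) = (-14 + 338)*(-2958) = 324*(-2958) = -958392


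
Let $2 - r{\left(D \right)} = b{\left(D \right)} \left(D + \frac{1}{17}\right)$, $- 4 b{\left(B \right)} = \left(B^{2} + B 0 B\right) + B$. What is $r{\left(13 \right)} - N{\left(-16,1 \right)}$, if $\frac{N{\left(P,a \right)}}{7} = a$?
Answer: $\frac{10016}{17} \approx 589.18$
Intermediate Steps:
$b{\left(B \right)} = - \frac{B}{4} - \frac{B^{2}}{4}$ ($b{\left(B \right)} = - \frac{\left(B^{2} + B 0 B\right) + B}{4} = - \frac{\left(B^{2} + 0 B\right) + B}{4} = - \frac{\left(B^{2} + 0\right) + B}{4} = - \frac{B^{2} + B}{4} = - \frac{B + B^{2}}{4} = - \frac{B}{4} - \frac{B^{2}}{4}$)
$N{\left(P,a \right)} = 7 a$
$r{\left(D \right)} = 2 + \frac{D \left(1 + D\right) \left(\frac{1}{17} + D\right)}{4}$ ($r{\left(D \right)} = 2 - - \frac{D \left(1 + D\right)}{4} \left(D + \frac{1}{17}\right) = 2 - - \frac{D \left(1 + D\right)}{4} \left(\frac{1}{17} + D\right) = 2 - - \frac{D \left(1 + D\right) \left(\frac{1}{17} + D\right)}{4} = 2 + \frac{D \left(1 + D\right) \left(\frac{1}{17} + D\right)}{4}$)
$r{\left(13 \right)} - N{\left(-16,1 \right)} = \left(2 + \frac{13^{3}}{4} + \frac{1}{68} \cdot 13 + \frac{9 \cdot 13^{2}}{34}\right) - 7 \cdot 1 = \left(2 + \frac{1}{4} \cdot 2197 + \frac{13}{68} + \frac{9}{34} \cdot 169\right) - 7 = \left(2 + \frac{2197}{4} + \frac{13}{68} + \frac{1521}{34}\right) - 7 = \frac{10135}{17} - 7 = \frac{10016}{17}$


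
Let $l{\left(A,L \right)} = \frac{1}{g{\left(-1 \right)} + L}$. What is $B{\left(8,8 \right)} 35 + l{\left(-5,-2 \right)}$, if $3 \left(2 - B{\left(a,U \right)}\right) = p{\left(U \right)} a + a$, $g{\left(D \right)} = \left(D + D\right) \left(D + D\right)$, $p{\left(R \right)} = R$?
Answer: $- \frac{1539}{2} \approx -769.5$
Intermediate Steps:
$g{\left(D \right)} = 4 D^{2}$ ($g{\left(D \right)} = 2 D 2 D = 4 D^{2}$)
$l{\left(A,L \right)} = \frac{1}{4 + L}$ ($l{\left(A,L \right)} = \frac{1}{4 \left(-1\right)^{2} + L} = \frac{1}{4 \cdot 1 + L} = \frac{1}{4 + L}$)
$B{\left(a,U \right)} = 2 - \frac{a}{3} - \frac{U a}{3}$ ($B{\left(a,U \right)} = 2 - \frac{U a + a}{3} = 2 - \frac{a + U a}{3} = 2 - \left(\frac{a}{3} + \frac{U a}{3}\right) = 2 - \frac{a}{3} - \frac{U a}{3}$)
$B{\left(8,8 \right)} 35 + l{\left(-5,-2 \right)} = \left(2 - \frac{8}{3} - \frac{8}{3} \cdot 8\right) 35 + \frac{1}{4 - 2} = \left(2 - \frac{8}{3} - \frac{64}{3}\right) 35 + \frac{1}{2} = \left(-22\right) 35 + \frac{1}{2} = -770 + \frac{1}{2} = - \frac{1539}{2}$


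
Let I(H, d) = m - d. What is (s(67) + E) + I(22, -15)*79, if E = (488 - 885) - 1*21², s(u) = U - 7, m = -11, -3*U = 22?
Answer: -1609/3 ≈ -536.33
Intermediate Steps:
U = -22/3 (U = -⅓*22 = -22/3 ≈ -7.3333)
I(H, d) = -11 - d
s(u) = -43/3 (s(u) = -22/3 - 7 = -43/3)
E = -838 (E = -397 - 1*441 = -397 - 441 = -838)
(s(67) + E) + I(22, -15)*79 = (-43/3 - 838) + (-11 - 1*(-15))*79 = -2557/3 + (-11 + 15)*79 = -2557/3 + 4*79 = -2557/3 + 316 = -1609/3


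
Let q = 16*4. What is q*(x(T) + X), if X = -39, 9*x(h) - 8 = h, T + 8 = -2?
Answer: -22592/9 ≈ -2510.2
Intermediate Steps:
T = -10 (T = -8 - 2 = -10)
x(h) = 8/9 + h/9
q = 64
q*(x(T) + X) = 64*((8/9 + (1/9)*(-10)) - 39) = 64*((8/9 - 10/9) - 39) = 64*(-2/9 - 39) = 64*(-353/9) = -22592/9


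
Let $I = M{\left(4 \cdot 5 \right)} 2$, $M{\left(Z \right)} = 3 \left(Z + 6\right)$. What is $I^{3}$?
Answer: $3796416$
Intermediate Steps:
$M{\left(Z \right)} = 18 + 3 Z$ ($M{\left(Z \right)} = 3 \left(6 + Z\right) = 18 + 3 Z$)
$I = 156$ ($I = \left(18 + 3 \cdot 4 \cdot 5\right) 2 = \left(18 + 3 \cdot 20\right) 2 = \left(18 + 60\right) 2 = 78 \cdot 2 = 156$)
$I^{3} = 156^{3} = 3796416$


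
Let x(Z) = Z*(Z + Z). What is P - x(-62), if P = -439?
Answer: -8127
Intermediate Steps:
x(Z) = 2*Z² (x(Z) = Z*(2*Z) = 2*Z²)
P - x(-62) = -439 - 2*(-62)² = -439 - 2*3844 = -439 - 1*7688 = -439 - 7688 = -8127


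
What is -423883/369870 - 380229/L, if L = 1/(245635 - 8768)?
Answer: -33311861660003293/369870 ≈ -9.0064e+10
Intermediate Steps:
L = 1/236867 ≈ 4.2218e-6
-423883/369870 - 380229/L = -423883/369870 - 380229/1/236867 = -423883*1/369870 - 380229*236867 = -423883/369870 - 90063702543 = -33311861660003293/369870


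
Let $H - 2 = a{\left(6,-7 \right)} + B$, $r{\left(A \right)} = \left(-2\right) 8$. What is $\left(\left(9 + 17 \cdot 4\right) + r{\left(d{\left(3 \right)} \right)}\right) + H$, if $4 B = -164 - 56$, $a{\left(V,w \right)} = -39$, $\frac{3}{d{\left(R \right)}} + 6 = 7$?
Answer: $-31$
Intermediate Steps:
$d{\left(R \right)} = 3$ ($d{\left(R \right)} = \frac{3}{-6 + 7} = \frac{3}{1} = 3 \cdot 1 = 3$)
$r{\left(A \right)} = -16$
$B = -55$ ($B = \frac{-164 - 56}{4} = \frac{1}{4} \left(-220\right) = -55$)
$H = -92$ ($H = 2 - 94 = -92$)
$\left(\left(9 + 17 \cdot 4\right) + r{\left(d{\left(3 \right)} \right)}\right) + H = \left(\left(9 + 17 \cdot 4\right) - 16\right) - 92 = \left(\left(9 + 68\right) - 16\right) - 92 = \left(77 - 16\right) - 92 = 61 - 92 = -31$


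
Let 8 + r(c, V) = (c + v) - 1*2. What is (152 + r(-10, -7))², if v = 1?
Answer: 17689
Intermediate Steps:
r(c, V) = -9 + c (r(c, V) = -8 + ((c + 1) - 1*2) = -8 + ((1 + c) - 2) = -8 + (-1 + c) = -9 + c)
(152 + r(-10, -7))² = (152 + (-9 - 10))² = (152 - 19)² = 133² = 17689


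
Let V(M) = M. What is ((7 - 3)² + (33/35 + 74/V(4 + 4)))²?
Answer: 13446889/19600 ≈ 686.07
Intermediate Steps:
((7 - 3)² + (33/35 + 74/V(4 + 4)))² = ((7 - 3)² + (33/35 + 74/(4 + 4)))² = (4² + (33*(1/35) + 74/8))² = (16 + (33/35 + 74*(⅛)))² = (16 + (33/35 + 37/4))² = (16 + 1427/140)² = (3667/140)² = 13446889/19600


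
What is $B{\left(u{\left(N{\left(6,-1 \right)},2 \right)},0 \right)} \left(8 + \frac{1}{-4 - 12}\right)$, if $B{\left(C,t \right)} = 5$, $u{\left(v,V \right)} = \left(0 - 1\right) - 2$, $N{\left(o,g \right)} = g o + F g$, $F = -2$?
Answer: $\frac{635}{16} \approx 39.688$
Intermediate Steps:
$N{\left(o,g \right)} = - 2 g + g o$ ($N{\left(o,g \right)} = g o - 2 g = - 2 g + g o$)
$u{\left(v,V \right)} = -3$ ($u{\left(v,V \right)} = -1 - 2 = -3$)
$B{\left(u{\left(N{\left(6,-1 \right)},2 \right)},0 \right)} \left(8 + \frac{1}{-4 - 12}\right) = 5 \left(8 + \frac{1}{-4 - 12}\right) = 5 \left(8 + \frac{1}{-16}\right) = 5 \left(8 - \frac{1}{16}\right) = 5 \cdot \frac{127}{16} = \frac{635}{16}$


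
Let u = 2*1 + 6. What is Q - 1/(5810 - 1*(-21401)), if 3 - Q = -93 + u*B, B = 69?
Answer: -12408217/27211 ≈ -456.00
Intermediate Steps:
u = 8 (u = 2 + 6 = 8)
Q = -456 (Q = 3 - (-93 + 8*69) = 3 - (-93 + 552) = 3 - 1*459 = 3 - 459 = -456)
Q - 1/(5810 - 1*(-21401)) = -456 - 1/(5810 - 1*(-21401)) = -456 - 1/(5810 + 21401) = -456 - 1/27211 = -12408217/27211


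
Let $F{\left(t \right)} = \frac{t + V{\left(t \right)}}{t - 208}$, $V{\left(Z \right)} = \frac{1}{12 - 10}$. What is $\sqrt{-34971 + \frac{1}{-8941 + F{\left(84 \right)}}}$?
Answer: $\frac{5 i \sqrt{84922891868059}}{246393} \approx 187.01 i$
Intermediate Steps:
$V{\left(Z \right)} = \frac{1}{2}$
$F{\left(t \right)} = \frac{\frac{1}{2} + t}{-208 + t}$ ($F{\left(t \right)} = \frac{t + \frac{1}{2}}{t - 208} = \frac{\frac{1}{2} + t}{-208 + t}$)
$\sqrt{-34971 + \frac{1}{-8941 + F{\left(84 \right)}}} = \sqrt{-34971 + \frac{1}{-8941 + \frac{\frac{1}{2} + 84}{-208 + 84}}} = \sqrt{-34971 + \frac{1}{-8941 + \frac{1}{-124} \cdot \frac{169}{2}}} = \sqrt{-34971 + \frac{1}{-8941 - \frac{169}{248}}} = \sqrt{-34971 + \frac{1}{- \frac{2217537}{248}}} = \sqrt{-34971 - \frac{248}{2217537}} = \sqrt{- \frac{77549486675}{2217537}} = \frac{5 i \sqrt{84922891868059}}{246393}$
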